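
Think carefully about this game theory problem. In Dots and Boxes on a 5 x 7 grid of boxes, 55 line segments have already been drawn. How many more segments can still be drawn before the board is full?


Grid: 5 x 7 boxes, i.e. 6 rows and 8 columns of dots.
Horizontal edges: (rows + 1) * cols = 6 * 7 = 42
Vertical edges: rows * (cols + 1) = 5 * 8 = 40
Total edges: 42 + 40 = 82
Edges drawn: 55
Remaining: 82 - 55 = 27

27


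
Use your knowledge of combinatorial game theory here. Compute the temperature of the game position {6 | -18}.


The game is {6 | -18}, a switch {a | b} with numbers a > b.
Cooling {a | b} by t gives {a - t | b + t}, which stops being hot when a - t = b + t, i.e. at t = (a - b)/2. So the temperature of a switch is (a - b)/2.
Temperature = (Left option - Right option) / 2
= (6 - (-18)) / 2
= 24 / 2
= 12

12


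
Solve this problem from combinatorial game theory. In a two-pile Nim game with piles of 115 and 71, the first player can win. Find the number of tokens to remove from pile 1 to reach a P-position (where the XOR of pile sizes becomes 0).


Piles: 115 and 71
Current XOR: 115 XOR 71 = 52 (non-zero, so this is an N-position).
To make the XOR zero, we need to find a move that balances the piles.
For pile 1 (size 115): target = 115 XOR 52 = 71
We reduce pile 1 from 115 to 71.
Tokens removed: 115 - 71 = 44
Verification: 71 XOR 71 = 0

44


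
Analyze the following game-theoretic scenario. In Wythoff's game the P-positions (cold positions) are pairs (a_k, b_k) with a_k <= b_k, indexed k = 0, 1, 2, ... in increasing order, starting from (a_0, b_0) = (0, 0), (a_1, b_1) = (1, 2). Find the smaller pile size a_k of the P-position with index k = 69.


By Wythoff's theorem, a_k = floor(k * phi) and b_k = floor(k * phi^2) = a_k + k, where phi = (1 + sqrt(5))/2 is the golden ratio.
phi = (1 + sqrt(5))/2 = 1.618034
k = 69
k * phi = 69 * 1.618034 = 111.644345
a_69 = floor(k * phi) = 111

111


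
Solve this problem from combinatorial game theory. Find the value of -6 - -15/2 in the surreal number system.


x = -6, y = -15/2
Converting to common denominator: 2
x = -12/2, y = -15/2
x - y = -6 - -15/2 = 3/2

3/2


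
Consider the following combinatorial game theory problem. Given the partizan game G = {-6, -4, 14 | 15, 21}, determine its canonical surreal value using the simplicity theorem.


Left options: {-6, -4, 14}, max = 14
Right options: {15, 21}, min = 15
All options are numbers and max(Left) < min(Right), so by the simplicity theorem the value is the simplest (earliest-born) number strictly between 14 and 15.
No integer lies strictly between 14 and 15, so the value is the dyadic rational m/2^k in the interval with the smallest k (then m odd); search k = 1, 2, ...:
Denominator 2: 29/2 lies strictly between 14 and 15 -- found.
The simplest number in the interval is 29/2.
Game value = 29/2

29/2


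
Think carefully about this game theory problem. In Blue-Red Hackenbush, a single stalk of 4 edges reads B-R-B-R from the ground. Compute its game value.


Edges (from ground): B-R-B-R
By Berlekamp's sign-expansion rule, a Blue-Red Hackenbush stalk has the value of the surreal number whose sign sequence is the edge sequence with B -> + and R -> -.
Sign sequence: +-+-
Trace the sign expansion in the surreal number tree, starting from 0:
Edge 1: B (sign +) -> bounds (0, +inf), value = 1
Edge 2: R (sign -) -> bounds (0, 1), value = 1/2
Edge 3: B (sign +) -> bounds (1/2, 1), value = 3/4
Edge 4: R (sign -) -> bounds (1/2, 3/4), value = 5/8
Game value = 5/8

5/8


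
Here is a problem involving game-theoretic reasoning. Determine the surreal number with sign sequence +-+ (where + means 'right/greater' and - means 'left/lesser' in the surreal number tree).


Sign expansion: +-+
Rule: track bounds (lo, hi), initially (-inf, +inf). On '+', the current value becomes lo and we move to the simplest number in (value, hi): value + 1 if hi = +inf, otherwise the midpoint (value + hi)/2. On '-', the current value becomes hi and we move to value - 1 if lo = -inf, otherwise the midpoint (lo + value)/2.
Start at 0.
Step 1: sign = +, move right. Bounds: (0, +inf). Value = 1
Step 2: sign = -, move left. Bounds: (0, 1). Value = 1/2
Step 3: sign = +, move right. Bounds: (1/2, 1). Value = 3/4
The surreal number with sign expansion +-+ is 3/4.

3/4


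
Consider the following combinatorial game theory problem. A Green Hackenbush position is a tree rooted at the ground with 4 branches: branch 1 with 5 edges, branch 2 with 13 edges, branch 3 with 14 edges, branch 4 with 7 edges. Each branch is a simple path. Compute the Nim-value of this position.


The tree has 4 branches from the ground vertex.
In Green Hackenbush, the Nim-value of a simple path of length k is k.
Branch 1: length 5, Nim-value = 5
Branch 2: length 13, Nim-value = 13
Branch 3: length 14, Nim-value = 14
Branch 4: length 7, Nim-value = 7
Total Nim-value = XOR of all branch values:
0 XOR 5 = 5
5 XOR 13 = 8
8 XOR 14 = 6
6 XOR 7 = 1
Nim-value of the tree = 1

1


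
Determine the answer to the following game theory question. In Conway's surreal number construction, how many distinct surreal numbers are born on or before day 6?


Day 0: {|} = 0 is born. Count = 1.
Day n: the number of surreal numbers born by day n is 2^(n+1) - 1.
By day 0: 2^1 - 1 = 1
By day 1: 2^2 - 1 = 3
By day 2: 2^3 - 1 = 7
By day 3: 2^4 - 1 = 15
By day 4: 2^5 - 1 = 31
By day 5: 2^6 - 1 = 63
By day 6: 2^7 - 1 = 127
By day 6: 127 surreal numbers.

127


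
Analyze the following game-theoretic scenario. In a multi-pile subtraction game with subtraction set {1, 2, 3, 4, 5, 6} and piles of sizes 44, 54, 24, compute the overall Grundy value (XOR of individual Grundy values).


Subtraction set: {1, 2, 3, 4, 5, 6}
For this subtraction set, G(n) = n mod 7 (period = max + 1 = 7).
Pile 1 (size 44): G(44) = 44 mod 7 = 2
Pile 2 (size 54): G(54) = 54 mod 7 = 5
Pile 3 (size 24): G(24) = 24 mod 7 = 3
Total Grundy value = XOR of all: 2 XOR 5 XOR 3 = 4

4


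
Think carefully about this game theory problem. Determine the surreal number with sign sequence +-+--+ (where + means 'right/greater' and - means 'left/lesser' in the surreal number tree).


Sign expansion: +-+--+
Rule: track bounds (lo, hi), initially (-inf, +inf). On '+', the current value becomes lo and we move to the simplest number in (value, hi): value + 1 if hi = +inf, otherwise the midpoint (value + hi)/2. On '-', the current value becomes hi and we move to value - 1 if lo = -inf, otherwise the midpoint (lo + value)/2.
Start at 0.
Step 1: sign = +, move right. Bounds: (0, +inf). Value = 1
Step 2: sign = -, move left. Bounds: (0, 1). Value = 1/2
Step 3: sign = +, move right. Bounds: (1/2, 1). Value = 3/4
Step 4: sign = -, move left. Bounds: (1/2, 3/4). Value = 5/8
Step 5: sign = -, move left. Bounds: (1/2, 5/8). Value = 9/16
Step 6: sign = +, move right. Bounds: (9/16, 5/8). Value = 19/32
The surreal number with sign expansion +-+--+ is 19/32.

19/32


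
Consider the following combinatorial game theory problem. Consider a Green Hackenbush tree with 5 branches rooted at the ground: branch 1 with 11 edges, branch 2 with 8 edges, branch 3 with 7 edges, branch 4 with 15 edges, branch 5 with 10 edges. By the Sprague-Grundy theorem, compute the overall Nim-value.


The tree has 5 branches from the ground vertex.
In Green Hackenbush, the Nim-value of a simple path of length k is k.
Branch 1: length 11, Nim-value = 11
Branch 2: length 8, Nim-value = 8
Branch 3: length 7, Nim-value = 7
Branch 4: length 15, Nim-value = 15
Branch 5: length 10, Nim-value = 10
Total Nim-value = XOR of all branch values:
0 XOR 11 = 11
11 XOR 8 = 3
3 XOR 7 = 4
4 XOR 15 = 11
11 XOR 10 = 1
Nim-value of the tree = 1

1


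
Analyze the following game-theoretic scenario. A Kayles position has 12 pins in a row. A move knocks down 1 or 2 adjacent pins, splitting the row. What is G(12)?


Kayles: a move removes 1 or 2 adjacent pins from a contiguous row.
Removing pins from a row of k leaves two independent rows (a, b) with a + b = k - 1 (one pin) or a + b = k - 2 (two pins); an end removal gives a = 0.
By Sprague-Grundy, G(k) = mex{ G(a) XOR G(b) } over all these splits. G(0) = 0.
G(1): splits (0,0):0^0=0 -> mex({0}) = 1
G(2): splits (0,1):0^1=1 (0,0):0^0=0 -> mex({0, 1}) = 2
G(3): splits (0,2):0^2=2 (1,1):1^1=0 (0,1):0^1=1 -> mex({0, 1, 2}) = 3
G(4): splits (0,3):0^3=3 (1,2):1^2=3 (0,2):0^2=2 (1,1):1^1=0 -> mex({0, 2, 3}) = 1
G(5): splits (0,4):0^1=1 (1,3):1^3=2 (2,2):2^2=0 (0,3):0^3=3 (1,2):1^2=3 -> mex({0, 1, 2, 3}) = 4
G(6) = mex({0, 1, 2, 4}) = 3
G(7) = mex({0, 1, 3, 4, 5}) = 2
G(8) = mex({0, 2, 3, 5, 6}) = 1
G(9) = mex({0, 1, 2, 3, 6, 7}) = 4
G(10) = mex({0, 1, 3, 4, 5, 7}) = 2
G(11) = mex({0, 1, 2, 3, 4, 5}) = 6
G(12) = mex({0, 1, 2, 3, 5, 6, 7}) = 4
Therefore G(12) = 4.

4


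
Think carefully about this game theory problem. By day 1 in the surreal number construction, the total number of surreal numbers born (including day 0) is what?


Day 0: {|} = 0 is born. Count = 1.
Day n: the number of surreal numbers born by day n is 2^(n+1) - 1.
By day 0: 2^1 - 1 = 1
By day 1: 2^2 - 1 = 3
By day 1: 3 surreal numbers.

3


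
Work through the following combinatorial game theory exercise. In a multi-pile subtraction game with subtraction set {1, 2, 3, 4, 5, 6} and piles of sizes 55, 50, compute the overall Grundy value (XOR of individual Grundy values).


Subtraction set: {1, 2, 3, 4, 5, 6}
For this subtraction set, G(n) = n mod 7 (period = max + 1 = 7).
Pile 1 (size 55): G(55) = 55 mod 7 = 6
Pile 2 (size 50): G(50) = 50 mod 7 = 1
Total Grundy value = XOR of all: 6 XOR 1 = 7

7


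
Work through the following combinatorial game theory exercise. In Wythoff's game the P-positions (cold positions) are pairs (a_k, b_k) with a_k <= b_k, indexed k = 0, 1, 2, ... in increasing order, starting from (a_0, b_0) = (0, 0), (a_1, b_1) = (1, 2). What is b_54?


By Wythoff's theorem, a_k = floor(k * phi) and b_k = floor(k * phi^2) = a_k + k, where phi = (1 + sqrt(5))/2 is the golden ratio.
phi = (1 + sqrt(5))/2 = 1.618034
phi^2 = phi + 1 = 2.618034
k = 54
k * phi^2 = 54 * 2.618034 = 141.373835
b_54 = floor(k * phi^2) = 141 (check: a_54 + k = 87 + 54 = 141)

141


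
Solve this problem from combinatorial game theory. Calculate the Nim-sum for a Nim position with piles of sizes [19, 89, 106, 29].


We need the XOR (exclusive or) of all pile sizes.
After XOR-ing pile 1 (size 19): 0 XOR 19 = 19
After XOR-ing pile 2 (size 89): 19 XOR 89 = 74
After XOR-ing pile 3 (size 106): 74 XOR 106 = 32
After XOR-ing pile 4 (size 29): 32 XOR 29 = 61
The Nim-value of this position is 61.

61


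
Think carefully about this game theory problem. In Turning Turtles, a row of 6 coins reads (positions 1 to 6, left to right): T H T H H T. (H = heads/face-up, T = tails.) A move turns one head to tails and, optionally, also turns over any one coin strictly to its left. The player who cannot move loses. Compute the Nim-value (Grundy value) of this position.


Coins: T H T H H T
Key fact: a single head at position k behaves exactly like a Nim heap of size k (turning it to T and optionally flipping a coin at j < k corresponds to moving the heap from k to j, or to 0), and heads combine as a disjunctive sum (two heads at the same place would cancel, matching j XOR j = 0). So the Nim-value is the XOR of the 1-indexed positions of the heads.
Face-up positions (1-indexed): [2, 4, 5]
XOR 0 with 2: 0 XOR 2 = 2
XOR 2 with 4: 2 XOR 4 = 6
XOR 6 with 5: 6 XOR 5 = 3
Nim-value = 3

3


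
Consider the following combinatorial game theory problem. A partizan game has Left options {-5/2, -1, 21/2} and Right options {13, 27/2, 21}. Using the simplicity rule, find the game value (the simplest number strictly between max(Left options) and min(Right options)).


Left options: {-5/2, -1, 21/2}, max = 21/2
Right options: {13, 27/2, 21}, min = 13
All options are numbers and max(Left) < min(Right), so by the simplicity theorem the value is the simplest (earliest-born) number strictly between 21/2 and 13.
Integers 11 through 12 all lie strictly between 21/2 and 13.
Among integers, the simplest (lowest birthday = smallest |n|; 0 is born on day 0, +-n on day n) is 11.
No non-integer in the interval can be simpler: if x is a non-integer in the interval, then floor(x) or ceil(x) also lies in the interval (the interval contains an integer), and both are proper prefixes of x's sign expansion, i.e. born earlier. So the game value is 11.
Game value = 11

11


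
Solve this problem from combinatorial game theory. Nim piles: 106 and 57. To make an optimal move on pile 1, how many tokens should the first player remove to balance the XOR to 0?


Piles: 106 and 57
Current XOR: 106 XOR 57 = 83 (non-zero, so this is an N-position).
To make the XOR zero, we need to find a move that balances the piles.
For pile 1 (size 106): target = 106 XOR 83 = 57
We reduce pile 1 from 106 to 57.
Tokens removed: 106 - 57 = 49
Verification: 57 XOR 57 = 0

49


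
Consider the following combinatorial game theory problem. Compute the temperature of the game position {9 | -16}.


The game is {9 | -16}, a switch {a | b} with numbers a > b.
Cooling {a | b} by t gives {a - t | b + t}, which stops being hot when a - t = b + t, i.e. at t = (a - b)/2. So the temperature of a switch is (a - b)/2.
Temperature = (Left option - Right option) / 2
= (9 - (-16)) / 2
= 25 / 2
= 25/2

25/2


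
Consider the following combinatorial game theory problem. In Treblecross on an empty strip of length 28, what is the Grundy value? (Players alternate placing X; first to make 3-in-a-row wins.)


Treblecross: place X on empty cells; 3-in-a-row wins.
Playing within two cells of an existing X lets the opponent win at once, so sensible play treats the cells i-2..i+2 around each X as dead. The player left with no safe cell loses, so this is a normal-play take-away game on strips of safe cells.
Placing X at cell i (0-indexed) of a strip of k safe cells leaves independent strips of sizes max(0, i-2) and max(0, k-i-3). Hence G(k) = mex{ G(max(0,i-2)) XOR G(max(0,k-i-3)) : 0 <= i < k }, with G(0) = 0.
G(1): splits (0,0):0^0=0 -> mex({0}) = 1
G(2): splits (0,0):0^0=0 -> mex({0}) = 1
G(3): splits (0,0):0^0=0 -> mex({0}) = 1
G(4): splits (0,1):0^1=1 (0,0):0^0=0 -> mex({0, 1}) = 2
G(5): splits (0,2):0^1=1 (0,1):0^1=1 (0,0):0^0=0 -> mex({0, 1}) = 2
G(6) = mex({1}) = 0
G(7) = mex({0, 1, 2}) = 3
G(8) = mex({0, 1, 2}) = 3
G(9) = mex({0, 2}) = 1
G(10) = mex({0, 2, 3}) = 1
G(11) = mex({0, 3}) = 1
G(12) = mex({1, 3}) = 0
G(13) = mex({0, 1, 2, 3}) = 4
G(14) = mex({0, 1, 2}) = 3
G(15) = mex({0, 1, 2}) = 3
G(16) = mex({0, 1, 2, 4}) = 3
G(17) = mex({0, 1, 3, 4}) = 2
G(18) = mex({0, 1, 3, 4}) = 2
G(19) = mex({0, 1, 3, 5}) = 2
G(20) = mex({0, 1, 2, 3, 5}) = 4
G(21) = mex({0, 1, 2, 3, 5}) = 4
G(22) = mex({1, 2, 6}) = 0
G(23) = mex({0, 1, 2, 3, 4, 6}) = 5
G(24) = mex({0, 1, 2, 3, 4}) = 5
G(25) = mex({0, 1, 3, 4, 7}) = 2
G(26) = mex({0, 1, 3, 4, 5, 7}) = 2
G(27) = mex({0, 1, 3, 5}) = 2
G(28) = mex({0, 1, 2, 5}) = 3
Therefore G(28) = 3.

3


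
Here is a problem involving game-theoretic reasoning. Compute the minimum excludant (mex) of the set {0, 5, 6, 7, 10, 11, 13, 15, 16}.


Set = {0, 5, 6, 7, 10, 11, 13, 15, 16}
0 is in the set.
1 is NOT in the set. This is the mex.
mex = 1

1


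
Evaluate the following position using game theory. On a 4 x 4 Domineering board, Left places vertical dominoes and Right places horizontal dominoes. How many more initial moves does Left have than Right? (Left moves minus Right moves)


Board is 4 x 4 (rows x cols).
Left (vertical) placements: (rows-1) * cols = 3 * 4 = 12
Right (horizontal) placements: rows * (cols-1) = 4 * 3 = 12
Advantage = Left - Right = 12 - 12 = 0

0


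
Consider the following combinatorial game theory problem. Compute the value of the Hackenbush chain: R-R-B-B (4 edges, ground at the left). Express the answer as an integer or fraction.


Edges (from ground): R-R-B-B
By Berlekamp's sign-expansion rule, a Blue-Red Hackenbush stalk has the value of the surreal number whose sign sequence is the edge sequence with B -> + and R -> -.
Sign sequence: --++
Trace the sign expansion in the surreal number tree, starting from 0:
Edge 1: R (sign -) -> bounds (-inf, 0), value = -1
Edge 2: R (sign -) -> bounds (-inf, -1), value = -2
Edge 3: B (sign +) -> bounds (-2, -1), value = -3/2
Edge 4: B (sign +) -> bounds (-3/2, -1), value = -5/4
Game value = -5/4

-5/4


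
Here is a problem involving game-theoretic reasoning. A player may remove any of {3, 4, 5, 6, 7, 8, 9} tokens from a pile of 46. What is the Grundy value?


The subtraction set is S = {3, 4, 5, 6, 7, 8, 9}.
G(k) = mex{ G(k - s) : s in S, s <= k }. We compute iteratively: G(0) = 0.
G(1) = mex({}) = 0
G(2) = mex({}) = 0
G(3) = mex({0}) = 1
G(4) = mex({0}) = 1
G(5) = mex({0}) = 1
G(6) = mex({0, 1}) = 2
G(7) = mex({0, 1}) = 2
G(8) = mex({0, 1}) = 2
G(9) = mex({0, 1, 2}) = 3
G(10) = mex({0, 1, 2}) = 3
G(11) = mex({0, 1, 2}) = 3
G(12) = mex({1, 2, 3}) = 0
G(13) = mex({1, 2, 3}) = 0
G(14) = mex({1, 2, 3}) = 0
G(15) = mex({0, 2, 3}) = 1
G(16) = mex({0, 2, 3}) = 1
G(17) = mex({0, 2, 3}) = 1
G(18) = mex({0, 1, 3}) = 2
G(19) = mex({0, 1, 3}) = 2
G(20) = mex({0, 1, 3}) = 2
Observe that G(12)..G(20) = 0, 0, 0, 1, 1, 1, 2, 2, 2 repeats G(0)..G(8) = 0, 0, 0, 1, 1, 1, 2, 2, 2.
For k >= max(S) = 9, G(k) is determined by the previous 9 values G(k-9)..G(k-1); a window of 9 consecutive values has recurred shifted by 12, so by induction G(k + 12) = G(k) for all k >= 0: the sequence is periodic from the start with period 12.
One period: G(0..11) = 0, 0, 0, 1, 1, 1, 2, 2, 2, 3, 3, 3.
46 mod 12 = 10, so G(46) = G(10) = 3.

3


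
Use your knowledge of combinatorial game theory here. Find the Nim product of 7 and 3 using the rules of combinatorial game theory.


Nim multiplication is bilinear over XOR: (u XOR v) * w = (u*w) XOR (v*w).
So we split each operand into its bit components and XOR the pairwise Nim products.
7 = 1 + 2 + 4 (as XOR of powers of 2).
3 = 1 + 2 (as XOR of powers of 2).
Using the standard Nim-product table on single bits:
  2*2 = 3,   2*4 = 8,   2*8 = 12,
  4*4 = 6,   4*8 = 11,  8*8 = 13,
and  1*x = x (identity), k*l = l*k (commutative).
Pairwise Nim products:
  1 * 1 = 1
  1 * 2 = 2
  2 * 1 = 2
  2 * 2 = 3
  4 * 1 = 4
  4 * 2 = 8
XOR them: 1 XOR 2 XOR 2 XOR 3 XOR 4 XOR 8 = 14.
Result: 7 * 3 = 14 (in Nim).

14


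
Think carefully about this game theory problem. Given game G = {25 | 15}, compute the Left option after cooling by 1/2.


Original game: {25 | 15} (a switch {a | b} with a > b).
Cooling by t (for t below the temperature (a - b)/2 = 5) taxes each move by t: {a | b} cooled by t is {a - t | b + t}.
Cooling amount: t = 1/2
Cooled Left option: 25 - 1/2 = 49/2
Cooled Right option: 15 + 1/2 = 31/2
Cooled game: {49/2 | 31/2}
Left option = 49/2

49/2


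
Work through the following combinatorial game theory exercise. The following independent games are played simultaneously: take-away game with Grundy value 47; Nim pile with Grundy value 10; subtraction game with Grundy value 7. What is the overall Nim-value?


By the Sprague-Grundy theorem, the Grundy value of a sum of games is the XOR of individual Grundy values.
take-away game: Grundy value = 47. Running XOR: 0 XOR 47 = 47
Nim pile: Grundy value = 10. Running XOR: 47 XOR 10 = 37
subtraction game: Grundy value = 7. Running XOR: 37 XOR 7 = 34
The combined Grundy value is 34.

34


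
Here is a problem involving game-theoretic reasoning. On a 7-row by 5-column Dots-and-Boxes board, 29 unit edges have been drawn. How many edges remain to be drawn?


Grid: 7 x 5 boxes, i.e. 8 rows and 6 columns of dots.
Horizontal edges: (rows + 1) * cols = 8 * 5 = 40
Vertical edges: rows * (cols + 1) = 7 * 6 = 42
Total edges: 40 + 42 = 82
Edges drawn: 29
Remaining: 82 - 29 = 53

53


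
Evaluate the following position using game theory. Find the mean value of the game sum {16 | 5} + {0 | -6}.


G1 = {16 | 5}, G2 = {0 | -6}
Each is a switch {a | b} with numbers a > b; its mean value is (a + b)/2, and mean value is additive over game sums: m(G1 + G2) = m(G1) + m(G2).
Mean of G1 = (16 + (5))/2 = 21/2 = 21/2
Mean of G2 = (0 + (-6))/2 = -6/2 = -3
Mean of G1 + G2 = 21/2 + -3 = 15/2

15/2


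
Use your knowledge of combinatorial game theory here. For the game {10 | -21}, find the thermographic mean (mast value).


Game = {10 | -21}, a switch {a | b} with numbers a > b.
Its thermograph has left wall a - t and right wall b + t, which meet at t = (a - b)/2, where both equal (a + b)/2. So the mast (mean value) is at (a + b)/2.
Mean = (10 + (-21))/2 = -11/2 = -11/2

-11/2


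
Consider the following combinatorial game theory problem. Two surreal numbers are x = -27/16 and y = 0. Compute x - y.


x = -27/16, y = 0
Converting to common denominator: 16
x = -27/16, y = 0/16
x - y = -27/16 - 0 = -27/16

-27/16


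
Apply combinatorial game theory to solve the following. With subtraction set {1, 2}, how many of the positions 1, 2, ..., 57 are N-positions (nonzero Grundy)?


Subtraction set S = {1, 2}, so G(n) = n mod 3.
G(n) = 0 when n is a multiple of 3.
Multiples of 3 in [1, 57]: 19
N-positions (nonzero Grundy) = 57 - 19 = 38

38


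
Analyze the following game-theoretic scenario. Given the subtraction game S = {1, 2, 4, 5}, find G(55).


The subtraction set is S = {1, 2, 4, 5}.
G(k) = mex{ G(k - s) : s in S, s <= k }. We compute iteratively: G(0) = 0.
G(1) = mex({0}) = 1
G(2) = mex({0, 1}) = 2
G(3) = mex({1, 2}) = 0
G(4) = mex({0, 2}) = 1
G(5) = mex({0, 1}) = 2
G(6) = mex({1, 2}) = 0
G(7) = mex({0, 2}) = 1
Observe that G(3)..G(7) = 0, 1, 2, 0, 1 repeats G(0)..G(4) = 0, 1, 2, 0, 1.
For k >= max(S) = 5, G(k) is determined by the previous 5 values G(k-5)..G(k-1); a window of 5 consecutive values has recurred shifted by 3, so by induction G(k + 3) = G(k) for all k >= 0: the sequence is periodic from the start with period 3.
One period: G(0..2) = 0, 1, 2.
55 mod 3 = 1, so G(55) = G(1) = 1.

1


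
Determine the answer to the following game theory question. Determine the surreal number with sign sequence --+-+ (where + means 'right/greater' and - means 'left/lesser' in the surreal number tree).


Sign expansion: --+-+
Rule: track bounds (lo, hi), initially (-inf, +inf). On '+', the current value becomes lo and we move to the simplest number in (value, hi): value + 1 if hi = +inf, otherwise the midpoint (value + hi)/2. On '-', the current value becomes hi and we move to value - 1 if lo = -inf, otherwise the midpoint (lo + value)/2.
Start at 0.
Step 1: sign = -, move left. Bounds: (-inf, 0). Value = -1
Step 2: sign = -, move left. Bounds: (-inf, -1). Value = -2
Step 3: sign = +, move right. Bounds: (-2, -1). Value = -3/2
Step 4: sign = -, move left. Bounds: (-2, -3/2). Value = -7/4
Step 5: sign = +, move right. Bounds: (-7/4, -3/2). Value = -13/8
The surreal number with sign expansion --+-+ is -13/8.

-13/8


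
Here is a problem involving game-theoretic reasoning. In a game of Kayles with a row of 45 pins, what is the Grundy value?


Kayles: a move removes 1 or 2 adjacent pins from a contiguous row.
Removing pins from a row of k leaves two independent rows (a, b) with a + b = k - 1 (one pin) or a + b = k - 2 (two pins); an end removal gives a = 0.
By Sprague-Grundy, G(k) = mex{ G(a) XOR G(b) } over all these splits. G(0) = 0.
G(1): splits (0,0):0^0=0 -> mex({0}) = 1
G(2): splits (0,1):0^1=1 (0,0):0^0=0 -> mex({0, 1}) = 2
G(3): splits (0,2):0^2=2 (1,1):1^1=0 (0,1):0^1=1 -> mex({0, 1, 2}) = 3
G(4): splits (0,3):0^3=3 (1,2):1^2=3 (0,2):0^2=2 (1,1):1^1=0 -> mex({0, 2, 3}) = 1
G(5): splits (0,4):0^1=1 (1,3):1^3=2 (2,2):2^2=0 (0,3):0^3=3 (1,2):1^2=3 -> mex({0, 1, 2, 3}) = 4
G(6) = mex({0, 1, 2, 4}) = 3
G(7) = mex({0, 1, 3, 4, 5}) = 2
G(8) = mex({0, 2, 3, 5, 6}) = 1
G(9) = mex({0, 1, 2, 3, 6, 7}) = 4
G(10) = mex({0, 1, 3, 4, 5, 7}) = 2
G(11) = mex({0, 1, 2, 3, 4, 5}) = 6
G(12) = mex({0, 1, 2, 3, 5, 6, 7}) = 4
G(13) = mex({0, 2, 3, 4, 6, 7}) = 1
G(14) = mex({0, 1, 4, 5, 6, 7}) = 2
G(15) = mex({0, 1, 2, 3, 4, 5, 6}) = 7
G(16) = mex({0, 2, 3, 5, 6, 7}) = 1
G(17) = mex({0, 1, 2, 3, 5, 6, 7}) = 4
G(18) = mex({0, 1, 2, 4, 5, 6}) = 3
G(19) = mex({0, 1, 3, 4, 5, 7}) = 2
G(20) = mex({0, 2, 3, 4, 5, 6, 7}) = 1
G(21) = mex({0, 1, 2, 3, 5, 6, 7}) = 4
G(22) = mex({0, 1, 2, 3, 4, 5, 7}) = 6
G(23) = mex({0, 1, 2, 3, 4, 5, 6}) = 7
G(24) = mex({0, 1, 2, 3, 5, 6, 7}) = 4
G(25) = mex({0, 2, 3, 4, 6, 7}) = 1
G(26) = mex({0, 1, 3, 4, 5, 6, 7}) = 2
G(27) = mex({0, 1, 2, 3, 4, 5, 6, 7}) = 8
G(28) = mex({0, 1, 2, 3, 4, 6, 7, 8}) = 5
G(29) = mex({0, 1, 2, 3, 5, 6, 7, 8, 9}) = 4
G(30) = mex({0, 1, 2, 3, 4, 5, 6, 9, 10}) = 7
G(31) = mex({0, 1, 3, 4, 5, 7, 10, 11}) = 2
G(32) = mex({0, 2, 3, 4, 5, 6, 7, 9, 11}) = 1
G(33) = mex({0, 1, 2, 3, 4, 5, 6, 7, 9, 12}) = 8
G(34) = mex({0, 1, 2, 3, 4, 5, 7, 8, 11, 12}) = 6
G(35) = mex({0, 1, 2, 3, 4, 5, 6, 8, 9, 10, 11}) = 7
G(36) = mex({0, 1, 2, 3, 5, 6, 7, 9, 10}) = 4
G(37) = mex({0, 2, 3, 4, 6, 7, 9, 10, 11, 12}) = 1
G(38) = mex({0, 1, 3, 4, 5, 6, 7, 9, 10, 11, 12}) = 2
G(39) = mex({0, 1, 2, 4, 5, 6, 7, 9, 10, 12, 14}) = 3
G(40) = mex({0, 2, 3, 4, 6, 7, 11, 12, 14}) = 1
G(41) = mex({0, 1, 2, 3, 5, 6, 7, 9, 10, 11, 12}) = 4
G(42) = mex({0, 1, 2, 3, 4, 5, 6, 9, 10}) = 7
G(43) = mex({0, 1, 3, 4, 5, 7, 9, 10, 12, 15}) = 2
G(44) = mex({0, 2, 3, 4, 5, 6, 7, 9, 10, 12, 15}) = 1
G(45) = mex({0, 1, 2, 3, 4, 5, 6, 7, 9, 10, 12, 14}) = 8
Therefore G(45) = 8.

8


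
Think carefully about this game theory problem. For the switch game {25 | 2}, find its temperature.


The game is {25 | 2}, a switch {a | b} with numbers a > b.
Cooling {a | b} by t gives {a - t | b + t}, which stops being hot when a - t = b + t, i.e. at t = (a - b)/2. So the temperature of a switch is (a - b)/2.
Temperature = (Left option - Right option) / 2
= (25 - (2)) / 2
= 23 / 2
= 23/2

23/2


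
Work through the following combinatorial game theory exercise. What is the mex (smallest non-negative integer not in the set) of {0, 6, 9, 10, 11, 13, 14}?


Set = {0, 6, 9, 10, 11, 13, 14}
0 is in the set.
1 is NOT in the set. This is the mex.
mex = 1

1


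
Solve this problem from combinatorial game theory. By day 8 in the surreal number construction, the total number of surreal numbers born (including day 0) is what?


Day 0: {|} = 0 is born. Count = 1.
Day n: the number of surreal numbers born by day n is 2^(n+1) - 1.
By day 0: 2^1 - 1 = 1
By day 1: 2^2 - 1 = 3
By day 2: 2^3 - 1 = 7
By day 3: 2^4 - 1 = 15
By day 4: 2^5 - 1 = 31
By day 5: 2^6 - 1 = 63
By day 6: 2^7 - 1 = 127
By day 7: 2^8 - 1 = 255
By day 8: 2^9 - 1 = 511
By day 8: 511 surreal numbers.

511


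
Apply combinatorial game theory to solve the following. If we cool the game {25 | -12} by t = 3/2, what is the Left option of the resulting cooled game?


Original game: {25 | -12} (a switch {a | b} with a > b).
Cooling by t (for t below the temperature (a - b)/2 = 37/2) taxes each move by t: {a | b} cooled by t is {a - t | b + t}.
Cooling amount: t = 3/2
Cooled Left option: 25 - 3/2 = 47/2
Cooled Right option: -12 + 3/2 = -21/2
Cooled game: {47/2 | -21/2}
Left option = 47/2

47/2


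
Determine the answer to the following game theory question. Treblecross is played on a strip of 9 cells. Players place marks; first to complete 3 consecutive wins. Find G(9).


Treblecross: place X on empty cells; 3-in-a-row wins.
Playing within two cells of an existing X lets the opponent win at once, so sensible play treats the cells i-2..i+2 around each X as dead. The player left with no safe cell loses, so this is a normal-play take-away game on strips of safe cells.
Placing X at cell i (0-indexed) of a strip of k safe cells leaves independent strips of sizes max(0, i-2) and max(0, k-i-3). Hence G(k) = mex{ G(max(0,i-2)) XOR G(max(0,k-i-3)) : 0 <= i < k }, with G(0) = 0.
G(1): splits (0,0):0^0=0 -> mex({0}) = 1
G(2): splits (0,0):0^0=0 -> mex({0}) = 1
G(3): splits (0,0):0^0=0 -> mex({0}) = 1
G(4): splits (0,1):0^1=1 (0,0):0^0=0 -> mex({0, 1}) = 2
G(5): splits (0,2):0^1=1 (0,1):0^1=1 (0,0):0^0=0 -> mex({0, 1}) = 2
G(6) = mex({1}) = 0
G(7) = mex({0, 1, 2}) = 3
G(8) = mex({0, 1, 2}) = 3
G(9) = mex({0, 2}) = 1
Therefore G(9) = 1.

1


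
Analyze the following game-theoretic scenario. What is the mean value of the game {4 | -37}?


Game = {4 | -37}, a switch {a | b} with numbers a > b.
Its thermograph has left wall a - t and right wall b + t, which meet at t = (a - b)/2, where both equal (a + b)/2. So the mast (mean value) is at (a + b)/2.
Mean = (4 + (-37))/2 = -33/2 = -33/2

-33/2


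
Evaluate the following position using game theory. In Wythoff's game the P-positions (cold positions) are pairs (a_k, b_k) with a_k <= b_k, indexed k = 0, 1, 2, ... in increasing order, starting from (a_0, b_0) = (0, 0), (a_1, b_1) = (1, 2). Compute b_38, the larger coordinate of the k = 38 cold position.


By Wythoff's theorem, a_k = floor(k * phi) and b_k = floor(k * phi^2) = a_k + k, where phi = (1 + sqrt(5))/2 is the golden ratio.
phi = (1 + sqrt(5))/2 = 1.618034
phi^2 = phi + 1 = 2.618034
k = 38
k * phi^2 = 38 * 2.618034 = 99.485292
b_38 = floor(k * phi^2) = 99 (check: a_38 + k = 61 + 38 = 99)

99


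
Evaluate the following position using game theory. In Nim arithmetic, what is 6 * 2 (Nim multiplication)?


Nim multiplication is bilinear over XOR: (u XOR v) * w = (u*w) XOR (v*w).
So we split each operand into its bit components and XOR the pairwise Nim products.
6 = 2 + 4 (as XOR of powers of 2).
2 = 2 (as XOR of powers of 2).
Using the standard Nim-product table on single bits:
  2*2 = 3,   2*4 = 8,   2*8 = 12,
  4*4 = 6,   4*8 = 11,  8*8 = 13,
and  1*x = x (identity), k*l = l*k (commutative).
Pairwise Nim products:
  2 * 2 = 3
  4 * 2 = 8
XOR them: 3 XOR 8 = 11.
Result: 6 * 2 = 11 (in Nim).

11


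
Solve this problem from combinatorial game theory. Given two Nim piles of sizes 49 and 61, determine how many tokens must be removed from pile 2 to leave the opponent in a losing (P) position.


Piles: 49 and 61
Current XOR: 49 XOR 61 = 12 (non-zero, so this is an N-position).
To make the XOR zero, we need to find a move that balances the piles.
For pile 2 (size 61): target = 61 XOR 12 = 49
We reduce pile 2 from 61 to 49.
Tokens removed: 61 - 49 = 12
Verification: 49 XOR 49 = 0

12


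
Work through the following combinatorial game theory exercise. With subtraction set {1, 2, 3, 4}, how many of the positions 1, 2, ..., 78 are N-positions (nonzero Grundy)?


Subtraction set S = {1, 2, 3, 4}, so G(n) = n mod 5.
G(n) = 0 when n is a multiple of 5.
Multiples of 5 in [1, 78]: 15
N-positions (nonzero Grundy) = 78 - 15 = 63

63


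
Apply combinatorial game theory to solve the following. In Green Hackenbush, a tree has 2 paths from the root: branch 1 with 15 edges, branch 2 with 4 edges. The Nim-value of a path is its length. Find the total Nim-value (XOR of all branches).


The tree has 2 branches from the ground vertex.
In Green Hackenbush, the Nim-value of a simple path of length k is k.
Branch 1: length 15, Nim-value = 15
Branch 2: length 4, Nim-value = 4
Total Nim-value = XOR of all branch values:
0 XOR 15 = 15
15 XOR 4 = 11
Nim-value of the tree = 11

11


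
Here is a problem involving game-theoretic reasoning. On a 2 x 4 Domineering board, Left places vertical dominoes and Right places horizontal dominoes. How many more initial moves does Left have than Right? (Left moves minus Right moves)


Board is 2 x 4 (rows x cols).
Left (vertical) placements: (rows-1) * cols = 1 * 4 = 4
Right (horizontal) placements: rows * (cols-1) = 2 * 3 = 6
Advantage = Left - Right = 4 - 6 = -2

-2


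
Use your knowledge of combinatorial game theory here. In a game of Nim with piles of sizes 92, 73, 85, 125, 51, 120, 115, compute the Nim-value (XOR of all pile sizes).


We need the XOR (exclusive or) of all pile sizes.
After XOR-ing pile 1 (size 92): 0 XOR 92 = 92
After XOR-ing pile 2 (size 73): 92 XOR 73 = 21
After XOR-ing pile 3 (size 85): 21 XOR 85 = 64
After XOR-ing pile 4 (size 125): 64 XOR 125 = 61
After XOR-ing pile 5 (size 51): 61 XOR 51 = 14
After XOR-ing pile 6 (size 120): 14 XOR 120 = 118
After XOR-ing pile 7 (size 115): 118 XOR 115 = 5
The Nim-value of this position is 5.

5


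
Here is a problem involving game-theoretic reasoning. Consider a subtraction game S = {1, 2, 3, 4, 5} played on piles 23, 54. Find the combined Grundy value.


Subtraction set: {1, 2, 3, 4, 5}
For this subtraction set, G(n) = n mod 6 (period = max + 1 = 6).
Pile 1 (size 23): G(23) = 23 mod 6 = 5
Pile 2 (size 54): G(54) = 54 mod 6 = 0
Total Grundy value = XOR of all: 5 XOR 0 = 5

5


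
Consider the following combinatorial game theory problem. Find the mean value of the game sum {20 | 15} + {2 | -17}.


G1 = {20 | 15}, G2 = {2 | -17}
Each is a switch {a | b} with numbers a > b; its mean value is (a + b)/2, and mean value is additive over game sums: m(G1 + G2) = m(G1) + m(G2).
Mean of G1 = (20 + (15))/2 = 35/2 = 35/2
Mean of G2 = (2 + (-17))/2 = -15/2 = -15/2
Mean of G1 + G2 = 35/2 + -15/2 = 10

10


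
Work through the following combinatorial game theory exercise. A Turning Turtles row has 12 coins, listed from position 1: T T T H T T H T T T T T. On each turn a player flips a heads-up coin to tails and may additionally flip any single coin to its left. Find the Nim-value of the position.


Coins: T T T H T T H T T T T T
Key fact: a single head at position k behaves exactly like a Nim heap of size k (turning it to T and optionally flipping a coin at j < k corresponds to moving the heap from k to j, or to 0), and heads combine as a disjunctive sum (two heads at the same place would cancel, matching j XOR j = 0). So the Nim-value is the XOR of the 1-indexed positions of the heads.
Face-up positions (1-indexed): [4, 7]
XOR 0 with 4: 0 XOR 4 = 4
XOR 4 with 7: 4 XOR 7 = 3
Nim-value = 3

3


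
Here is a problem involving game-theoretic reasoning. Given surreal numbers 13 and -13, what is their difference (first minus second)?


x = 13, y = -13
x - y = 13 - -13 = 26

26


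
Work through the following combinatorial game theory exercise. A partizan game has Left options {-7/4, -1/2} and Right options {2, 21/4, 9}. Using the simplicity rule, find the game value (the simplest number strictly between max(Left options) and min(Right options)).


Left options: {-7/4, -1/2}, max = -1/2
Right options: {2, 21/4, 9}, min = 2
All options are numbers and max(Left) < min(Right), so by the simplicity theorem the value is the simplest (earliest-born) number strictly between -1/2 and 2.
Integers 0 through 1 all lie strictly between -1/2 and 2.
Among integers, the simplest (lowest birthday = smallest |n|; 0 is born on day 0, +-n on day n) is 0.
No non-integer in the interval can be simpler: if x is a non-integer in the interval, then floor(x) or ceil(x) also lies in the interval (the interval contains an integer), and both are proper prefixes of x's sign expansion, i.e. born earlier. So the game value is 0.
Game value = 0

0


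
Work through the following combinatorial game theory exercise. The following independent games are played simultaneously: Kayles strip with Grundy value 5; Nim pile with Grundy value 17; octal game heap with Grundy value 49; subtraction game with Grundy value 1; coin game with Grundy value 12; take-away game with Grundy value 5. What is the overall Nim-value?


By the Sprague-Grundy theorem, the Grundy value of a sum of games is the XOR of individual Grundy values.
Kayles strip: Grundy value = 5. Running XOR: 0 XOR 5 = 5
Nim pile: Grundy value = 17. Running XOR: 5 XOR 17 = 20
octal game heap: Grundy value = 49. Running XOR: 20 XOR 49 = 37
subtraction game: Grundy value = 1. Running XOR: 37 XOR 1 = 36
coin game: Grundy value = 12. Running XOR: 36 XOR 12 = 40
take-away game: Grundy value = 5. Running XOR: 40 XOR 5 = 45
The combined Grundy value is 45.

45


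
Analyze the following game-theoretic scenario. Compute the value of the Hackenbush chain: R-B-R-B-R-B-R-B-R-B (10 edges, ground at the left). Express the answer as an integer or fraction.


Edges (from ground): R-B-R-B-R-B-R-B-R-B
By Berlekamp's sign-expansion rule, a Blue-Red Hackenbush stalk has the value of the surreal number whose sign sequence is the edge sequence with B -> + and R -> -.
Sign sequence: -+-+-+-+-+
Trace the sign expansion in the surreal number tree, starting from 0:
Edge 1: R (sign -) -> bounds (-inf, 0), value = -1
Edge 2: B (sign +) -> bounds (-1, 0), value = -1/2
Edge 3: R (sign -) -> bounds (-1, -1/2), value = -3/4
Edge 4: B (sign +) -> bounds (-3/4, -1/2), value = -5/8
Edge 5: R (sign -) -> bounds (-3/4, -5/8), value = -11/16
Edge 6: B (sign +) -> bounds (-11/16, -5/8), value = -21/32
Edge 7: R (sign -) -> bounds (-11/16, -21/32), value = -43/64
Edge 8: B (sign +) -> bounds (-43/64, -21/32), value = -85/128
Edge 9: R (sign -) -> bounds (-43/64, -85/128), value = -171/256
Edge 10: B (sign +) -> bounds (-171/256, -85/128), value = -341/512
Game value = -341/512

-341/512


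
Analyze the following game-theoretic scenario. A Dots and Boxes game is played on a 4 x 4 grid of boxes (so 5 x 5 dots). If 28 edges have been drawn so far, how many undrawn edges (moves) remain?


Grid: 4 x 4 boxes, i.e. 5 rows and 5 columns of dots.
Horizontal edges: (rows + 1) * cols = 5 * 4 = 20
Vertical edges: rows * (cols + 1) = 4 * 5 = 20
Total edges: 20 + 20 = 40
Edges drawn: 28
Remaining: 40 - 28 = 12

12


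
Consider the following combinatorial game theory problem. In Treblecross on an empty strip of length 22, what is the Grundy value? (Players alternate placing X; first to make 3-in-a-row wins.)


Treblecross: place X on empty cells; 3-in-a-row wins.
Playing within two cells of an existing X lets the opponent win at once, so sensible play treats the cells i-2..i+2 around each X as dead. The player left with no safe cell loses, so this is a normal-play take-away game on strips of safe cells.
Placing X at cell i (0-indexed) of a strip of k safe cells leaves independent strips of sizes max(0, i-2) and max(0, k-i-3). Hence G(k) = mex{ G(max(0,i-2)) XOR G(max(0,k-i-3)) : 0 <= i < k }, with G(0) = 0.
G(1): splits (0,0):0^0=0 -> mex({0}) = 1
G(2): splits (0,0):0^0=0 -> mex({0}) = 1
G(3): splits (0,0):0^0=0 -> mex({0}) = 1
G(4): splits (0,1):0^1=1 (0,0):0^0=0 -> mex({0, 1}) = 2
G(5): splits (0,2):0^1=1 (0,1):0^1=1 (0,0):0^0=0 -> mex({0, 1}) = 2
G(6) = mex({1}) = 0
G(7) = mex({0, 1, 2}) = 3
G(8) = mex({0, 1, 2}) = 3
G(9) = mex({0, 2}) = 1
G(10) = mex({0, 2, 3}) = 1
G(11) = mex({0, 3}) = 1
G(12) = mex({1, 3}) = 0
G(13) = mex({0, 1, 2, 3}) = 4
G(14) = mex({0, 1, 2}) = 3
G(15) = mex({0, 1, 2}) = 3
G(16) = mex({0, 1, 2, 4}) = 3
G(17) = mex({0, 1, 3, 4}) = 2
G(18) = mex({0, 1, 3, 4}) = 2
G(19) = mex({0, 1, 3, 5}) = 2
G(20) = mex({0, 1, 2, 3, 5}) = 4
G(21) = mex({0, 1, 2, 3, 5}) = 4
G(22) = mex({1, 2, 6}) = 0
Therefore G(22) = 0.

0


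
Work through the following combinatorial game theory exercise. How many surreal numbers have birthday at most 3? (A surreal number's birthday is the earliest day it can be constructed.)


Day 0: {|} = 0 is born. Count = 1.
Day n: the number of surreal numbers born by day n is 2^(n+1) - 1.
By day 0: 2^1 - 1 = 1
By day 1: 2^2 - 1 = 3
By day 2: 2^3 - 1 = 7
By day 3: 2^4 - 1 = 15
By day 3: 15 surreal numbers.

15


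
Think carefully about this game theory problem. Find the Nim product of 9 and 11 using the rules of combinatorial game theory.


Nim multiplication is bilinear over XOR: (u XOR v) * w = (u*w) XOR (v*w).
So we split each operand into its bit components and XOR the pairwise Nim products.
9 = 1 + 8 (as XOR of powers of 2).
11 = 1 + 2 + 8 (as XOR of powers of 2).
Using the standard Nim-product table on single bits:
  2*2 = 3,   2*4 = 8,   2*8 = 12,
  4*4 = 6,   4*8 = 11,  8*8 = 13,
and  1*x = x (identity), k*l = l*k (commutative).
Pairwise Nim products:
  1 * 1 = 1
  1 * 2 = 2
  1 * 8 = 8
  8 * 1 = 8
  8 * 2 = 12
  8 * 8 = 13
XOR them: 1 XOR 2 XOR 8 XOR 8 XOR 12 XOR 13 = 2.
Result: 9 * 11 = 2 (in Nim).

2


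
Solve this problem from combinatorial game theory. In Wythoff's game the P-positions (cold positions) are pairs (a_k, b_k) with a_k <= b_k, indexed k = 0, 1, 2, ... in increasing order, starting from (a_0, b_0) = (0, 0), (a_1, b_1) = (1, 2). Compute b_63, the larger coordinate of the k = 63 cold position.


By Wythoff's theorem, a_k = floor(k * phi) and b_k = floor(k * phi^2) = a_k + k, where phi = (1 + sqrt(5))/2 is the golden ratio.
phi = (1 + sqrt(5))/2 = 1.618034
phi^2 = phi + 1 = 2.618034
k = 63
k * phi^2 = 63 * 2.618034 = 164.936141
b_63 = floor(k * phi^2) = 164 (check: a_63 + k = 101 + 63 = 164)

164
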